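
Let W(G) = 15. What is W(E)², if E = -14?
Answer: 225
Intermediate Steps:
W(E)² = 15² = 225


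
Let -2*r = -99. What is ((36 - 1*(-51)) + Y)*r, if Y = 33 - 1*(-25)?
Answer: 14355/2 ≈ 7177.5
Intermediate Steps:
r = 99/2 (r = -1/2*(-99) = 99/2 ≈ 49.500)
Y = 58 (Y = 33 + 25 = 58)
((36 - 1*(-51)) + Y)*r = ((36 - 1*(-51)) + 58)*(99/2) = ((36 + 51) + 58)*(99/2) = (87 + 58)*(99/2) = 145*(99/2) = 14355/2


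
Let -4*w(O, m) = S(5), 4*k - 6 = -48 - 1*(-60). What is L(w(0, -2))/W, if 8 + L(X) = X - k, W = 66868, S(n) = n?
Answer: -55/267472 ≈ -0.00020563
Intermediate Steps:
k = 9/2 (k = 3/2 + (-48 - 1*(-60))/4 = 3/2 + (-48 + 60)/4 = 3/2 + (¼)*12 = 3/2 + 3 = 9/2 ≈ 4.5000)
w(O, m) = -5/4 (w(O, m) = -¼*5 = -5/4)
L(X) = -25/2 + X (L(X) = -8 + (X - 1*9/2) = -8 + (X - 9/2) = -8 + (-9/2 + X) = -25/2 + X)
L(w(0, -2))/W = (-25/2 - 5/4)/66868 = -55/4*1/66868 = -55/267472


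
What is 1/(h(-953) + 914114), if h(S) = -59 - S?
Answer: 1/915008 ≈ 1.0929e-6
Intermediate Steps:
1/(h(-953) + 914114) = 1/((-59 - 1*(-953)) + 914114) = 1/((-59 + 953) + 914114) = 1/(894 + 914114) = 1/915008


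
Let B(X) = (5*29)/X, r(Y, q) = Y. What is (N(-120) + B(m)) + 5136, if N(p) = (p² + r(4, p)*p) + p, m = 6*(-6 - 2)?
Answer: 908783/48 ≈ 18933.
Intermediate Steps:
m = -48 (m = 6*(-8) = -48)
N(p) = p² + 5*p (N(p) = (p² + 4*p) + p = p² + 5*p)
B(X) = 145/X
(N(-120) + B(m)) + 5136 = (-120*(5 - 120) + 145/(-48)) + 5136 = (-120*(-115) + 145*(-1/48)) + 5136 = (13800 - 145/48) + 5136 = 662255/48 + 5136 = 908783/48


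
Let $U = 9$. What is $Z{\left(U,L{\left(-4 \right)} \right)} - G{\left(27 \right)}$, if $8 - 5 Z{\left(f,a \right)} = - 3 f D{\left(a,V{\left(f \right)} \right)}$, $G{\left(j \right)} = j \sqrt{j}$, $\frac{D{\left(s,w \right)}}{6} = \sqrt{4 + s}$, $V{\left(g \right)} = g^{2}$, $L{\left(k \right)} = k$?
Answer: $\frac{8}{5} - 81 \sqrt{3} \approx -138.7$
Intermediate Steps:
$D{\left(s,w \right)} = 6 \sqrt{4 + s}$
$G{\left(j \right)} = j^{\frac{3}{2}}$
$Z{\left(f,a \right)} = \frac{8}{5} + \frac{18 f \sqrt{4 + a}}{5}$ ($Z{\left(f,a \right)} = \frac{8}{5} - \frac{- 3 f 6 \sqrt{4 + a}}{5} = \frac{8}{5} - \frac{\left(-18\right) f \sqrt{4 + a}}{5} = \frac{8}{5} + \frac{18 f \sqrt{4 + a}}{5}$)
$Z{\left(U,L{\left(-4 \right)} \right)} - G{\left(27 \right)} = \left(\frac{8}{5} + \frac{18}{5} \cdot 9 \sqrt{4 - 4}\right) - 27^{\frac{3}{2}} = \left(\frac{8}{5} + \frac{18}{5} \cdot 9 \sqrt{0}\right) - 81 \sqrt{3} = \left(\frac{8}{5} + \frac{18}{5} \cdot 9 \cdot 0\right) - 81 \sqrt{3} = \left(\frac{8}{5} + 0\right) - 81 \sqrt{3} = \frac{8}{5} - 81 \sqrt{3}$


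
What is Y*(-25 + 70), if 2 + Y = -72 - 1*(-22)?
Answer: -2340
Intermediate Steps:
Y = -52 (Y = -2 + (-72 - 1*(-22)) = -2 + (-72 + 22) = -2 - 50 = -52)
Y*(-25 + 70) = -52*(-25 + 70) = -52*45 = -2340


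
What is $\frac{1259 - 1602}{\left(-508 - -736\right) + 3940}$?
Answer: $- \frac{343}{4168} \approx -0.082294$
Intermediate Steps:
$\frac{1259 - 1602}{\left(-508 - -736\right) + 3940} = - \frac{343}{\left(-508 + 736\right) + 3940} = - \frac{343}{228 + 3940} = - \frac{343}{4168}$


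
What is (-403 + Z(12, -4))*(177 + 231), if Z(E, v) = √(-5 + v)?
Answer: -164424 + 1224*I ≈ -1.6442e+5 + 1224.0*I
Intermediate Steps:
(-403 + Z(12, -4))*(177 + 231) = (-403 + √(-5 - 4))*(177 + 231) = (-403 + √(-9))*408 = (-403 + 3*I)*408 = -164424 + 1224*I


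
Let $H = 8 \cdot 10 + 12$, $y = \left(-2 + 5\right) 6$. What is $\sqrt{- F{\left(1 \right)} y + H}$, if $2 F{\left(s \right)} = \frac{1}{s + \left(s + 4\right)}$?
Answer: $\frac{\sqrt{362}}{2} \approx 9.5132$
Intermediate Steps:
$y = 18$ ($y = 3 \cdot 6 = 18$)
$F{\left(s \right)} = \frac{1}{2 \left(4 + 2 s\right)}$ ($F{\left(s \right)} = \frac{1}{2 \left(s + \left(s + 4\right)\right)} = \frac{1}{2 \left(s + \left(4 + s\right)\right)} = \frac{1}{2 \left(4 + 2 s\right)}$)
$H = 92$ ($H = 80 + 12 = 92$)
$\sqrt{- F{\left(1 \right)} y + H} = \sqrt{- \frac{1}{4 \left(2 + 1\right)} 18 + 92} = \sqrt{- \frac{1}{4 \cdot 3} \cdot 18 + 92} = \sqrt{\left(-1\right) \frac{1}{12} \cdot 18 + 92} = \sqrt{\left(- \frac{1}{12}\right) 18 + 92} = \sqrt{- \frac{3}{2} + 92} = \sqrt{\frac{181}{2}} = \frac{\sqrt{362}}{2}$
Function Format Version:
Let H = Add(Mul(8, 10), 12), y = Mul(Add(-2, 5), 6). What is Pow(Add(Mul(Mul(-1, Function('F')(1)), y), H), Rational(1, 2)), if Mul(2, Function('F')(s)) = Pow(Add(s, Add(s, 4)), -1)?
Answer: Mul(Rational(1, 2), Pow(362, Rational(1, 2))) ≈ 9.5132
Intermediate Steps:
y = 18 (y = Mul(3, 6) = 18)
Function('F')(s) = Mul(Rational(1, 2), Pow(Add(4, Mul(2, s)), -1)) (Function('F')(s) = Mul(Rational(1, 2), Pow(Add(s, Add(s, 4)), -1)) = Mul(Rational(1, 2), Pow(Add(s, Add(4, s)), -1)) = Mul(Rational(1, 2), Pow(Add(4, Mul(2, s)), -1)))
H = 92 (H = Add(80, 12) = 92)
Pow(Add(Mul(Mul(-1, Function('F')(1)), y), H), Rational(1, 2)) = Pow(Add(Mul(Mul(-1, Mul(Rational(1, 4), Pow(Add(2, 1), -1))), 18), 92), Rational(1, 2)) = Pow(Add(Mul(Mul(-1, Mul(Rational(1, 4), Pow(3, -1))), 18), 92), Rational(1, 2)) = Pow(Add(Mul(Mul(-1, Mul(Rational(1, 4), Rational(1, 3))), 18), 92), Rational(1, 2)) = Pow(Add(Mul(Mul(-1, Rational(1, 12)), 18), 92), Rational(1, 2)) = Pow(Add(Mul(Rational(-1, 12), 18), 92), Rational(1, 2)) = Pow(Add(Rational(-3, 2), 92), Rational(1, 2)) = Pow(Rational(181, 2), Rational(1, 2)) = Mul(Rational(1, 2), Pow(362, Rational(1, 2)))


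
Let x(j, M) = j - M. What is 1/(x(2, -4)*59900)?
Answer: 1/359400 ≈ 2.7824e-6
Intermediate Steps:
1/(x(2, -4)*59900) = 1/((2 - 1*(-4))*59900) = 1/((2 + 4)*59900) = 1/(6*59900) = 1/359400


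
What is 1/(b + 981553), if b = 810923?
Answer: 1/1792476 ≈ 5.5789e-7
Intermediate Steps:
1/(b + 981553) = 1/(810923 + 981553) = 1/1792476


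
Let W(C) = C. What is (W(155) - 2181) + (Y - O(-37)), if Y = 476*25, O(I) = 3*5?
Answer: 9859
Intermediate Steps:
O(I) = 15
Y = 11900
(W(155) - 2181) + (Y - O(-37)) = (155 - 2181) + (11900 - 1*15) = -2026 + (11900 - 15) = -2026 + 11885 = 9859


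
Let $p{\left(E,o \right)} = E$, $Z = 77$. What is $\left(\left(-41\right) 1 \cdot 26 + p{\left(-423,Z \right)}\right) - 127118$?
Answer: $-128607$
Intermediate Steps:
$\left(\left(-41\right) 1 \cdot 26 + p{\left(-423,Z \right)}\right) - 127118 = \left(\left(-41\right) 1 \cdot 26 - 423\right) - 127118 = \left(\left(-41\right) 26 - 423\right) - 127118 = \left(-1066 - 423\right) - 127118 = -1489 - 127118 = -128607$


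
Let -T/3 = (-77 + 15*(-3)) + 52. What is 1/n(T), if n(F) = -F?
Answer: -1/210 ≈ -0.0047619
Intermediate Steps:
T = 210 (T = -3*((-77 + 15*(-3)) + 52) = -3*((-77 - 45) + 52) = -3*(-122 + 52) = -3*(-70) = 210)
1/n(T) = 1/(-1*210) = 1/(-210) = -1/210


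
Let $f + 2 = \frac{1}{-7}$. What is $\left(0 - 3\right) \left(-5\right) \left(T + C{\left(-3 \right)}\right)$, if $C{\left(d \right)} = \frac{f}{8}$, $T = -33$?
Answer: $- \frac{27945}{56} \approx -499.02$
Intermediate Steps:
$f = - \frac{15}{7}$ ($f = -2 + \frac{1}{-7} = -2 - \frac{1}{7} = - \frac{15}{7} \approx -2.1429$)
$C{\left(d \right)} = - \frac{15}{56}$ ($C{\left(d \right)} = - \frac{15}{7 \cdot 8} = \left(- \frac{15}{7}\right) \frac{1}{8} = - \frac{15}{56}$)
$\left(0 - 3\right) \left(-5\right) \left(T + C{\left(-3 \right)}\right) = \left(0 - 3\right) \left(-5\right) \left(-33 - \frac{15}{56}\right) = \left(-3\right) \left(-5\right) \left(- \frac{1863}{56}\right) = 15 \left(- \frac{1863}{56}\right) = - \frac{27945}{56}$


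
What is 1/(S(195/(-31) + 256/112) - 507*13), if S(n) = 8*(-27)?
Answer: -1/6807 ≈ -0.00014691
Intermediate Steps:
S(n) = -216
1/(S(195/(-31) + 256/112) - 507*13) = 1/(-216 - 507*13) = 1/(-216 - 6591) = 1/(-6807) = -1/6807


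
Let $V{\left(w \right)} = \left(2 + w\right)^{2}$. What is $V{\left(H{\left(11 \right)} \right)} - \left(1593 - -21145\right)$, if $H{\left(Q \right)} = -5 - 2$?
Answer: $-22713$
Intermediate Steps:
$H{\left(Q \right)} = -7$
$V{\left(H{\left(11 \right)} \right)} - \left(1593 - -21145\right) = \left(2 - 7\right)^{2} - \left(1593 - -21145\right) = \left(-5\right)^{2} - \left(1593 + 21145\right) = 25 - 22738 = -22713$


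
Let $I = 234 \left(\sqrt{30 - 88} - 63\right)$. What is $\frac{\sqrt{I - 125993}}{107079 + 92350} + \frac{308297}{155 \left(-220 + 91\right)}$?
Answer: $- \frac{308297}{19995} + \frac{\sqrt{-140735 + 234 i \sqrt{58}}}{199429} \approx -15.419 + 0.0018811 i$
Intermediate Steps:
$I = -14742 + 234 i \sqrt{58}$ ($I = 234 \left(\sqrt{-58} - 63\right) = 234 \left(i \sqrt{58} - 63\right) = 234 \left(-63 + i \sqrt{58}\right) = -14742 + 234 i \sqrt{58} \approx -14742.0 + 1782.1 i$)
$\frac{\sqrt{I - 125993}}{107079 + 92350} + \frac{308297}{155 \left(-220 + 91\right)} = \frac{\sqrt{\left(-14742 + 234 i \sqrt{58}\right) - 125993}}{107079 + 92350} + \frac{308297}{155 \left(-220 + 91\right)} = \frac{\sqrt{-140735 + 234 i \sqrt{58}}}{199429} + \frac{308297}{155 \left(-129\right)} = \sqrt{-140735 + 234 i \sqrt{58}} \cdot \frac{1}{199429} + \frac{308297}{-19995} = \frac{\sqrt{-140735 + 234 i \sqrt{58}}}{199429} + 308297 \left(- \frac{1}{19995}\right) = \frac{\sqrt{-140735 + 234 i \sqrt{58}}}{199429} - \frac{308297}{19995} = - \frac{308297}{19995} + \frac{\sqrt{-140735 + 234 i \sqrt{58}}}{199429}$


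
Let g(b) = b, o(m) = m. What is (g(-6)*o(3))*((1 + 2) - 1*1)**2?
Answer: -72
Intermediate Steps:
(g(-6)*o(3))*((1 + 2) - 1*1)**2 = (-6*3)*((1 + 2) - 1*1)**2 = -18*(3 - 1)**2 = -18*2**2 = -18*4 = -72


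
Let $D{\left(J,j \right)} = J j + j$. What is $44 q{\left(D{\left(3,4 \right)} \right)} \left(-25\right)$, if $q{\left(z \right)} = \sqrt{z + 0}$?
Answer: $-4400$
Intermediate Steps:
$D{\left(J,j \right)} = j + J j$
$q{\left(z \right)} = \sqrt{z}$
$44 q{\left(D{\left(3,4 \right)} \right)} \left(-25\right) = 44 \sqrt{4 \left(1 + 3\right)} \left(-25\right) = 44 \sqrt{4 \cdot 4} \left(-25\right) = 44 \sqrt{16} \left(-25\right) = 44 \cdot 4 \left(-25\right) = 176 \left(-25\right) = -4400$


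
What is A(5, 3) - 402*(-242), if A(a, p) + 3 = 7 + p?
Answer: 97291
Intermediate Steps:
A(a, p) = 4 + p (A(a, p) = -3 + (7 + p) = 4 + p)
A(5, 3) - 402*(-242) = (4 + 3) - 402*(-242) = 7 + 97284 = 97291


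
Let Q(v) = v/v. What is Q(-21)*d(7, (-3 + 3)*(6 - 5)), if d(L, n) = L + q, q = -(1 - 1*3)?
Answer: 9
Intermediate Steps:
q = 2 (q = -(1 - 3) = -1*(-2) = 2)
Q(v) = 1
d(L, n) = 2 + L (d(L, n) = L + 2 = 2 + L)
Q(-21)*d(7, (-3 + 3)*(6 - 5)) = 1*(2 + 7) = 1*9 = 9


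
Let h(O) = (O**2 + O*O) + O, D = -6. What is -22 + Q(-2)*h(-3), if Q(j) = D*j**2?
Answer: -382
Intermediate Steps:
Q(j) = -6*j**2
h(O) = O + 2*O**2 (h(O) = (O**2 + O**2) + O = 2*O**2 + O = O + 2*O**2)
-22 + Q(-2)*h(-3) = -22 + (-6*(-2)**2)*(-3*(1 + 2*(-3))) = -22 + (-6*4)*(-3*(1 - 6)) = -22 - (-72)*(-5) = -22 - 24*15 = -22 - 360 = -382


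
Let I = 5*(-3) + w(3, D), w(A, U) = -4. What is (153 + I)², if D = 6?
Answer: 17956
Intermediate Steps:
I = -19 (I = 5*(-3) - 4 = -15 - 4 = -19)
(153 + I)² = (153 - 19)² = 134² = 17956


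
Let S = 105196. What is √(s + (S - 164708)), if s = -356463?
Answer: 5*I*√16639 ≈ 644.96*I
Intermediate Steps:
√(s + (S - 164708)) = √(-356463 + (105196 - 164708)) = √(-356463 - 59512) = √(-415975) = 5*I*√16639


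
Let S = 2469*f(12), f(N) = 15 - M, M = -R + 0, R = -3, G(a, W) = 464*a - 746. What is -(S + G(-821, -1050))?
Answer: 352062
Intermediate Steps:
G(a, W) = -746 + 464*a
M = 3 (M = -1*(-3) + 0 = 3 + 0 = 3)
f(N) = 12 (f(N) = 15 - 1*3 = 15 - 3 = 12)
S = 29628 (S = 2469*12 = 29628)
-(S + G(-821, -1050)) = -(29628 + (-746 + 464*(-821))) = -(29628 + (-746 - 380944)) = -(29628 - 381690) = -1*(-352062) = 352062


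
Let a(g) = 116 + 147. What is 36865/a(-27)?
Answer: 36865/263 ≈ 140.17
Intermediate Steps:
a(g) = 263
36865/a(-27) = 36865/263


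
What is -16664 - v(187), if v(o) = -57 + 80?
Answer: -16687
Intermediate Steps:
v(o) = 23
-16664 - v(187) = -16664 - 1*23 = -16664 - 23 = -16687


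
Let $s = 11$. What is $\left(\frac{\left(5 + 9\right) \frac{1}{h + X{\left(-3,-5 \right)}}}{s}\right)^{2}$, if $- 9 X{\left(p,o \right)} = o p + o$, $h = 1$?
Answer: $\frac{15876}{121} \approx 131.21$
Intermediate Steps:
$X{\left(p,o \right)} = - \frac{o}{9} - \frac{o p}{9}$ ($X{\left(p,o \right)} = - \frac{o p + o}{9} = - \frac{o + o p}{9} = - \frac{o}{9} - \frac{o p}{9}$)
$\left(\frac{\left(5 + 9\right) \frac{1}{h + X{\left(-3,-5 \right)}}}{s}\right)^{2} = \left(\frac{\left(5 + 9\right) \frac{1}{1 - - \frac{5 \left(1 - 3\right)}{9}}}{11}\right)^{2} = \left(\frac{14}{1 - \left(- \frac{5}{9}\right) \left(-2\right)} \frac{1}{11}\right)^{2} = \left(\frac{14}{1 - \frac{10}{9}} \cdot \frac{1}{11}\right)^{2} = \left(\frac{14}{- \frac{1}{9}} \cdot \frac{1}{11}\right)^{2} = \left(14 \left(-9\right) \frac{1}{11}\right)^{2} = \left(\left(-126\right) \frac{1}{11}\right)^{2} = \left(- \frac{126}{11}\right)^{2} = \frac{15876}{121}$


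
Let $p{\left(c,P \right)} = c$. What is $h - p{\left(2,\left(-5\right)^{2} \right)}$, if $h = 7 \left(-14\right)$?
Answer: $-100$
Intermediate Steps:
$h = -98$
$h - p{\left(2,\left(-5\right)^{2} \right)} = -98 - 2 = -100$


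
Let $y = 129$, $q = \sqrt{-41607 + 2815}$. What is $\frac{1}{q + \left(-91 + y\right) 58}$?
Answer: $\frac{551}{1224102} - \frac{i \sqrt{9698}}{2448204} \approx 0.00045013 - 4.0225 \cdot 10^{-5} i$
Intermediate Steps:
$q = 2 i \sqrt{9698}$ ($q = \sqrt{-38792} = 2 i \sqrt{9698} \approx 196.96 i$)
$\frac{1}{q + \left(-91 + y\right) 58} = \frac{1}{2 i \sqrt{9698} + \left(-91 + 129\right) 58} = \frac{1}{2 i \sqrt{9698} + 38 \cdot 58} = \frac{1}{2 i \sqrt{9698} + 2204} = \frac{1}{2204 + 2 i \sqrt{9698}}$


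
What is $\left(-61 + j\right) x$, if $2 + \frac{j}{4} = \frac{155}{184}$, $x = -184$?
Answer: $12076$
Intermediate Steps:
$j = - \frac{213}{46}$ ($j = -8 + 4 \cdot \frac{155}{184} = -8 + \frac{155}{46} = - \frac{213}{46} \approx -4.6304$)
$\left(-61 + j\right) x = \left(-61 - \frac{213}{46}\right) \left(-184\right) = \left(- \frac{3019}{46}\right) \left(-184\right) = 12076$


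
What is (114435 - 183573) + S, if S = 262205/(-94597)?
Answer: -6540509591/94597 ≈ -69141.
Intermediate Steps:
S = -262205/94597 (S = 262205*(-1/94597) = -262205/94597 ≈ -2.7718)
(114435 - 183573) + S = (114435 - 183573) - 262205/94597 = -69138 - 262205/94597 = -6540509591/94597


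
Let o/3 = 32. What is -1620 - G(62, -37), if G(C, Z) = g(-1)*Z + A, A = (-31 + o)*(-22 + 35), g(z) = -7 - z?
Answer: -2687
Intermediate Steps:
o = 96 (o = 3*32 = 96)
A = 845 (A = (-31 + 96)*(-22 + 35) = 65*13 = 845)
G(C, Z) = 845 - 6*Z (G(C, Z) = (-7 - 1*(-1))*Z + 845 = (-7 + 1)*Z + 845 = -6*Z + 845 = 845 - 6*Z)
-1620 - G(62, -37) = -1620 - (845 - 6*(-37)) = -1620 - (845 + 222) = -1620 - 1*1067 = -1620 - 1067 = -2687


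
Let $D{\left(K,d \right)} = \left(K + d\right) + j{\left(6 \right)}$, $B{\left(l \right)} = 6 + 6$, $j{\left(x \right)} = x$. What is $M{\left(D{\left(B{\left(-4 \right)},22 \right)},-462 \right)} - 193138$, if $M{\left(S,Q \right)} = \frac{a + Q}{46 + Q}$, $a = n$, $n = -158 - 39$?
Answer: $- \frac{80344749}{416} \approx -1.9314 \cdot 10^{5}$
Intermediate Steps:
$n = -197$ ($n = -158 - 39 = -197$)
$a = -197$
$B{\left(l \right)} = 12$
$D{\left(K,d \right)} = 6 + K + d$ ($D{\left(K,d \right)} = \left(K + d\right) + 6 = 6 + K + d$)
$M{\left(S,Q \right)} = \frac{-197 + Q}{46 + Q}$
$M{\left(D{\left(B{\left(-4 \right)},22 \right)},-462 \right)} - 193138 = \frac{-197 - 462}{46 - 462} - 193138 = \frac{1}{-416} \left(-659\right) - 193138 = \left(- \frac{1}{416}\right) \left(-659\right) - 193138 = \frac{659}{416} - 193138 = - \frac{80344749}{416}$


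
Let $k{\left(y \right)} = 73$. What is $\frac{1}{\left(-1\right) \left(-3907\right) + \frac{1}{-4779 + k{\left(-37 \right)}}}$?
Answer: $\frac{4706}{18386341} \approx 0.00025595$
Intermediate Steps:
$\frac{1}{\left(-1\right) \left(-3907\right) + \frac{1}{-4779 + k{\left(-37 \right)}}} = \frac{1}{\left(-1\right) \left(-3907\right) + \frac{1}{-4779 + 73}} = \frac{1}{3907 + \frac{1}{-4706}} = \frac{1}{3907 - \frac{1}{4706}} = \frac{1}{\frac{18386341}{4706}} = \frac{4706}{18386341}$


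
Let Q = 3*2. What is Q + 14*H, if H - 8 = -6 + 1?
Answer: 48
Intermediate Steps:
H = 3 (H = 8 + (-6 + 1) = 8 - 5 = 3)
Q = 6
Q + 14*H = 6 + 14*3 = 6 + 42 = 48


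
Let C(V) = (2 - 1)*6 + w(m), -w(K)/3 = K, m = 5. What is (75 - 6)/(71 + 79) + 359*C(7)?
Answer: -161527/50 ≈ -3230.5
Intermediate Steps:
w(K) = -3*K
C(V) = -9 (C(V) = (2 - 1)*6 - 3*5 = 1*6 - 15 = 6 - 15 = -9)
(75 - 6)/(71 + 79) + 359*C(7) = (75 - 6)/(71 + 79) + 359*(-9) = 69/150 - 3231 = 69*(1/150) - 3231 = 23/50 - 3231 = -161527/50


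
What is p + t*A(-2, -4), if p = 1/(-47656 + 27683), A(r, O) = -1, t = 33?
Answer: -659110/19973 ≈ -33.000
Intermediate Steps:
p = -1/19973 (p = 1/(-19973) = -1/19973 ≈ -5.0068e-5)
p + t*A(-2, -4) = -1/19973 + 33*(-1) = -1/19973 - 33 = -659110/19973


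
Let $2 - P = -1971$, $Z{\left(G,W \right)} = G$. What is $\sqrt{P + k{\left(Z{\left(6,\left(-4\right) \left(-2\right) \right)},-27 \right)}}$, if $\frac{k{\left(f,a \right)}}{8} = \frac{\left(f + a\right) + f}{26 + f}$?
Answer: $\frac{\sqrt{7877}}{2} \approx 44.376$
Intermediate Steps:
$k{\left(f,a \right)} = \frac{8 \left(a + 2 f\right)}{26 + f}$ ($k{\left(f,a \right)} = 8 \frac{\left(f + a\right) + f}{26 + f} = 8 \frac{\left(a + f\right) + f}{26 + f} = 8 \frac{a + 2 f}{26 + f} = \frac{8 \left(a + 2 f\right)}{26 + f}$)
$P = 1973$ ($P = 2 - -1971 = 2 + 1971 = 1973$)
$\sqrt{P + k{\left(Z{\left(6,\left(-4\right) \left(-2\right) \right)},-27 \right)}} = \sqrt{1973 + \frac{8 \left(-27 + 2 \cdot 6\right)}{26 + 6}} = \sqrt{1973 + \frac{8 \left(-27 + 12\right)}{32}} = \sqrt{1973 + 8 \cdot \frac{1}{32} \left(-15\right)} = \sqrt{1973 - \frac{15}{4}} = \sqrt{\frac{7877}{4}} = \frac{\sqrt{7877}}{2}$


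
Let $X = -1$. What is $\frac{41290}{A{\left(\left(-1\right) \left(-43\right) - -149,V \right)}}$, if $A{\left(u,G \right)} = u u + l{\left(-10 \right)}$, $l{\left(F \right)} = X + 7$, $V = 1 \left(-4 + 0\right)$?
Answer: $\frac{4129}{3687} \approx 1.1199$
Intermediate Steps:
$V = -4$ ($V = 1 \left(-4\right) = -4$)
$l{\left(F \right)} = 6$ ($l{\left(F \right)} = -1 + 7 = 6$)
$A{\left(u,G \right)} = 6 + u^{2}$ ($A{\left(u,G \right)} = u u + 6 = u^{2} + 6 = 6 + u^{2}$)
$\frac{41290}{A{\left(\left(-1\right) \left(-43\right) - -149,V \right)}} = \frac{41290}{6 + \left(\left(-1\right) \left(-43\right) - -149\right)^{2}} = \frac{41290}{6 + \left(43 + 149\right)^{2}} = \frac{41290}{6 + 192^{2}} = \frac{41290}{6 + 36864} = \frac{41290}{36870} = 41290 \cdot \frac{1}{36870} = \frac{4129}{3687}$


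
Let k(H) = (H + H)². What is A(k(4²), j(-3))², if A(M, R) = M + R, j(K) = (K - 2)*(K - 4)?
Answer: 1121481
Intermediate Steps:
k(H) = 4*H² (k(H) = (2*H)² = 4*H²)
j(K) = (-4 + K)*(-2 + K) (j(K) = (-2 + K)*(-4 + K) = (-4 + K)*(-2 + K))
A(k(4²), j(-3))² = (4*(4²)² + (8 + (-3)² - 6*(-3)))² = (4*16² + (8 + 9 + 18))² = (4*256 + 35)² = (1024 + 35)² = 1059² = 1121481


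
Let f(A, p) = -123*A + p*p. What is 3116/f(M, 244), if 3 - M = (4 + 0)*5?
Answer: 3116/61627 ≈ 0.050562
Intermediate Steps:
M = -17 (M = 3 - (4 + 0)*5 = 3 - 4*5 = 3 - 1*20 = 3 - 20 = -17)
f(A, p) = p² - 123*A (f(A, p) = -123*A + p² = p² - 123*A)
3116/f(M, 244) = 3116/(244² - 123*(-17)) = 3116/(59536 + 2091) = 3116/61627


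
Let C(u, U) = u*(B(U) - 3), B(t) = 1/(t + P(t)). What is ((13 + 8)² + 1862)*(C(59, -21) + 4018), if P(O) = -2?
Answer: 203318052/23 ≈ 8.8399e+6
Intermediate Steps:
B(t) = 1/(-2 + t) (B(t) = 1/(t - 2) = 1/(-2 + t))
C(u, U) = u*(-3 + 1/(-2 + U)) (C(u, U) = u*(1/(-2 + U) - 3) = u*(-3 + 1/(-2 + U)))
((13 + 8)² + 1862)*(C(59, -21) + 4018) = ((13 + 8)² + 1862)*(59*(7 - 3*(-21))/(-2 - 21) + 4018) = (21² + 1862)*(59*(7 + 63)/(-23) + 4018) = (441 + 1862)*(59*(-1/23)*70 + 4018) = 2303*(-4130/23 + 4018) = 2303*(88284/23) = 203318052/23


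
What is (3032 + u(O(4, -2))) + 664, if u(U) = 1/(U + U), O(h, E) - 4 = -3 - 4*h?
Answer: 110879/30 ≈ 3696.0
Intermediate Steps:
O(h, E) = 1 - 4*h (O(h, E) = 4 + (-3 - 4*h) = 1 - 4*h)
u(U) = 1/(2*U)
(3032 + u(O(4, -2))) + 664 = (3032 + 1/(2*(1 - 4*4))) + 664 = (3032 + 1/(2*(1 - 16))) + 664 = (3032 + (½)/(-15)) + 664 = (3032 + (½)*(-1/15)) + 664 = (3032 - 1/30) + 664 = 90959/30 + 664 = 110879/30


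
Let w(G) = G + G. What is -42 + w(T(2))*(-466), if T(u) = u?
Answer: -1906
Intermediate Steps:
w(G) = 2*G
-42 + w(T(2))*(-466) = -42 + (2*2)*(-466) = -42 + 4*(-466) = -42 - 1864 = -1906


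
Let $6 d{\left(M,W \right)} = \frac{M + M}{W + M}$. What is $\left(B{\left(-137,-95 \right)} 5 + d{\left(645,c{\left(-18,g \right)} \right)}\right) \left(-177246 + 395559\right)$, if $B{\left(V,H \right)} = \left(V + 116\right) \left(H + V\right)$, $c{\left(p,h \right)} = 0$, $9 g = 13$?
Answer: $5318177451$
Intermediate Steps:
$g = \frac{13}{9}$ ($g = \frac{1}{9} \cdot 13 = \frac{13}{9} \approx 1.4444$)
$d{\left(M,W \right)} = \frac{M}{3 \left(M + W\right)}$ ($d{\left(M,W \right)} = \frac{\left(M + M\right) \frac{1}{W + M}}{6} = \frac{2 M \frac{1}{M + W}}{6} = \frac{M}{3 \left(M + W\right)}$)
$B{\left(V,H \right)} = \left(116 + V\right) \left(H + V\right)$
$\left(B{\left(-137,-95 \right)} 5 + d{\left(645,c{\left(-18,g \right)} \right)}\right) \left(-177246 + 395559\right) = \left(\left(\left(-137\right)^{2} + 116 \left(-95\right) + 116 \left(-137\right) - -13015\right) 5 + \frac{1}{3} \cdot 645 \frac{1}{645 + 0}\right) \left(-177246 + 395559\right) = \left(\left(18769 - 11020 - 15892 + 13015\right) 5 + \frac{1}{3} \cdot 645 \cdot \frac{1}{645}\right) 218313 = \left(4872 \cdot 5 + \frac{1}{3} \cdot 645 \cdot \frac{1}{645}\right) 218313 = \left(24360 + \frac{1}{3}\right) 218313 = \frac{73081}{3} \cdot 218313 = 5318177451$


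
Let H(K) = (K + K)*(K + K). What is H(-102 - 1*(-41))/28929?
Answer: 14884/28929 ≈ 0.51450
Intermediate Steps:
H(K) = 4*K² (H(K) = (2*K)*(2*K) = 4*K²)
H(-102 - 1*(-41))/28929 = (4*(-102 - 1*(-41))²)/28929 = (4*(-102 + 41)²)*(1/28929) = (4*(-61)²)*(1/28929) = (4*3721)*(1/28929) = 14884*(1/28929) = 14884/28929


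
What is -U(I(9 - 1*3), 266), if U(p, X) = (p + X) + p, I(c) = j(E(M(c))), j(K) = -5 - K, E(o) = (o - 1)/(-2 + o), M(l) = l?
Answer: -507/2 ≈ -253.50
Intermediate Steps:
E(o) = (-1 + o)/(-2 + o)
I(c) = -5 - (-1 + c)/(-2 + c)
U(p, X) = X + 2*p (U(p, X) = (X + p) + p = X + 2*p)
-U(I(9 - 1*3), 266) = -(266 + 2*((11 - 6*(9 - 1*3))/(-2 + (9 - 1*3)))) = -(266 + 2*((11 - 6*(9 - 3))/(-2 + (9 - 3)))) = -(266 + 2*((11 - 6*6)/(-2 + 6))) = -(266 + 2*((11 - 36)/4)) = -(266 + 2*((¼)*(-25))) = -(266 + 2*(-25/4)) = -(266 - 25/2) = -1*507/2 = -507/2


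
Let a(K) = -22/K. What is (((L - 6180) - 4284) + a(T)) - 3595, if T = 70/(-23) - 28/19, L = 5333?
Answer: -8607755/987 ≈ -8721.1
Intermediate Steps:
T = -1974/437 (T = 70*(-1/23) - 28*1/19 = -70/23 - 28/19 = -1974/437 ≈ -4.5172)
(((L - 6180) - 4284) + a(T)) - 3595 = (((5333 - 6180) - 4284) - 22/(-1974/437)) - 3595 = ((-847 - 4284) - 22*(-437/1974)) - 3595 = (-5131 + 4807/987) - 3595 = -5059490/987 - 3595 = -8607755/987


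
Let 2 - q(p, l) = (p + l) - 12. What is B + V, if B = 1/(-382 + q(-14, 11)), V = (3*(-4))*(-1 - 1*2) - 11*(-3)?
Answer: 25184/365 ≈ 68.997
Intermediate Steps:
q(p, l) = 14 - l - p (q(p, l) = 2 - ((p + l) - 12) = 2 - ((l + p) - 12) = 2 - (-12 + l + p) = 2 + (12 - l - p) = 14 - l - p)
V = 69 (V = -12*(-1 - 2) + 33 = -12*(-3) + 33 = 36 + 33 = 69)
B = -1/365 (B = 1/(-382 + (14 - 1*11 - 1*(-14))) = 1/(-382 + (14 - 11 + 14)) = 1/(-382 + 17) = 1/(-365) = -1/365 ≈ -0.0027397)
B + V = -1/365 + 69 = 25184/365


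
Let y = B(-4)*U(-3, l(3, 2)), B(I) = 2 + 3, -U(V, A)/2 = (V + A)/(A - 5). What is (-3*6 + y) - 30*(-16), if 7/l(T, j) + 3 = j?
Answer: 1361/3 ≈ 453.67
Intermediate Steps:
l(T, j) = 7/(-3 + j)
U(V, A) = -2*(A + V)/(-5 + A) (U(V, A) = -2*(V + A)/(A - 5) = -2*(A + V)/(-5 + A))
B(I) = 5
y = -25/3 (y = 5*(2*(-7/(-3 + 2) - 1*(-3))/(-5 + 7/(-3 + 2))) = 5*(2*(-7/(-1) + 3)/(-5 + 7/(-1))) = 5*(2*(-7*(-1) + 3)/(-5 + 7*(-1))) = 5*(2*(-1*(-7) + 3)/(-5 - 7)) = 5*(2*(7 + 3)/(-12)) = 5*(2*(-1/12)*10) = 5*(-5/3) = -25/3 ≈ -8.3333)
(-3*6 + y) - 30*(-16) = (-3*6 - 25/3) - 30*(-16) = (-18 - 25/3) + 480 = -79/3 + 480 = 1361/3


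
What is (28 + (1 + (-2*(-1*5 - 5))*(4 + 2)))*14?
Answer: 2086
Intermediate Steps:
(28 + (1 + (-2*(-1*5 - 5))*(4 + 2)))*14 = (28 + (1 - 2*(-5 - 5)*6))*14 = (28 + (1 - 2*(-10)*6))*14 = (28 + (1 + 20*6))*14 = (28 + (1 + 120))*14 = (28 + 121)*14 = 149*14 = 2086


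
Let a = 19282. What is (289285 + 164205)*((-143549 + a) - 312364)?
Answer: -198007792190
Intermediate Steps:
(289285 + 164205)*((-143549 + a) - 312364) = (289285 + 164205)*((-143549 + 19282) - 312364) = 453490*(-124267 - 312364) = 453490*(-436631) = -198007792190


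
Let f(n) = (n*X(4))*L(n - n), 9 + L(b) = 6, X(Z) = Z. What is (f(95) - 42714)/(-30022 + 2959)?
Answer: 14618/9021 ≈ 1.6204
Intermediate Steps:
L(b) = -3 (L(b) = -9 + 6 = -3)
f(n) = -12*n (f(n) = (n*4)*(-3) = (4*n)*(-3) = -12*n)
(f(95) - 42714)/(-30022 + 2959) = (-12*95 - 42714)/(-30022 + 2959) = (-1140 - 42714)/(-27063) = -43854*(-1/27063) = 14618/9021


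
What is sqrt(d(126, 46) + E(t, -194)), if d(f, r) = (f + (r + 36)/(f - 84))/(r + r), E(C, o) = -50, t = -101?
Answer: I*sqrt(45359979)/966 ≈ 6.972*I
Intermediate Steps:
d(f, r) = (f + (36 + r)/(-84 + f))/(2*r) (d(f, r) = (f + (36 + r)/(-84 + f))/((2*r)) = (f + (36 + r)/(-84 + f))*(1/(2*r)) = (f + (36 + r)/(-84 + f))/(2*r))
sqrt(d(126, 46) + E(t, -194)) = sqrt((1/2)*(36 + 46 + 126**2 - 84*126)/(46*(-84 + 126)) - 50) = sqrt((1/2)*(1/46)*(36 + 46 + 15876 - 10584)/42 - 50) = sqrt((1/2)*(1/46)*(1/42)*5374 - 50) = sqrt(2687/1932 - 50) = sqrt(-93913/1932) = I*sqrt(45359979)/966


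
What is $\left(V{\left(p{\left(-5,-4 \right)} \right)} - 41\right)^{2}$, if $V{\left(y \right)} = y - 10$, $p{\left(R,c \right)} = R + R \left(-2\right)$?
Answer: $2116$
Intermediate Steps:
$p{\left(R,c \right)} = - R$ ($p{\left(R,c \right)} = R - 2 R = - R$)
$V{\left(y \right)} = -10 + y$
$\left(V{\left(p{\left(-5,-4 \right)} \right)} - 41\right)^{2} = \left(\left(-10 - -5\right) - 41\right)^{2} = \left(\left(-10 + 5\right) - 41\right)^{2} = \left(-5 - 41\right)^{2} = \left(-46\right)^{2} = 2116$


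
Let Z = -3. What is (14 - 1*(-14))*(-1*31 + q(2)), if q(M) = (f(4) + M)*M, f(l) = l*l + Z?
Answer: -28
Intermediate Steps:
f(l) = -3 + l**2 (f(l) = l*l - 3 = l**2 - 3 = -3 + l**2)
q(M) = M*(13 + M) (q(M) = ((-3 + 4**2) + M)*M = ((-3 + 16) + M)*M = (13 + M)*M = M*(13 + M))
(14 - 1*(-14))*(-1*31 + q(2)) = (14 - 1*(-14))*(-1*31 + 2*(13 + 2)) = (14 + 14)*(-31 + 2*15) = 28*(-31 + 30) = 28*(-1) = -28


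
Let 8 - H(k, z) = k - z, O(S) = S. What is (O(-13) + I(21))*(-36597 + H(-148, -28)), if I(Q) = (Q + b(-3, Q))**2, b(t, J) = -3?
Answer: -11341859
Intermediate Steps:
H(k, z) = 8 + z - k (H(k, z) = 8 - (k - z) = 8 + (z - k) = 8 + z - k)
I(Q) = (-3 + Q)**2 (I(Q) = (Q - 3)**2 = (-3 + Q)**2)
(O(-13) + I(21))*(-36597 + H(-148, -28)) = (-13 + (-3 + 21)**2)*(-36597 + (8 - 28 - 1*(-148))) = (-13 + 18**2)*(-36597 + (8 - 28 + 148)) = (-13 + 324)*(-36597 + 128) = 311*(-36469) = -11341859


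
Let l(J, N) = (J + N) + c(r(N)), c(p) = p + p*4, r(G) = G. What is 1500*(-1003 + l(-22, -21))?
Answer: -1726500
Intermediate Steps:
c(p) = 5*p (c(p) = p + 4*p = 5*p)
l(J, N) = J + 6*N (l(J, N) = (J + N) + 5*N = J + 6*N)
1500*(-1003 + l(-22, -21)) = 1500*(-1003 + (-22 + 6*(-21))) = 1500*(-1003 + (-22 - 126)) = 1500*(-1003 - 148) = 1500*(-1151) = -1726500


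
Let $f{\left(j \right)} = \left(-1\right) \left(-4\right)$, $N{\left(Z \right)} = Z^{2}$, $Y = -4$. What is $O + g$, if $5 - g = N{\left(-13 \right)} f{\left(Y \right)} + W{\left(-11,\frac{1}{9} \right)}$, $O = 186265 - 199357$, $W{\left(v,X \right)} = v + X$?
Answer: $- \frac{123769}{9} \approx -13752.0$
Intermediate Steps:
$W{\left(v,X \right)} = X + v$
$f{\left(j \right)} = 4$
$O = -13092$ ($O = 186265 - 199357 = -13092$)
$g = - \frac{5941}{9}$ ($g = 5 - \left(\left(-13\right)^{2} \cdot 4 - \left(11 - \frac{1}{9}\right)\right) = 5 - \left(169 \cdot 4 + \left(\frac{1}{9} - 11\right)\right) = 5 - \left(676 - \frac{98}{9}\right) = 5 - \frac{5986}{9} = - \frac{5941}{9} \approx -660.11$)
$O + g = -13092 - \frac{5941}{9} = - \frac{123769}{9}$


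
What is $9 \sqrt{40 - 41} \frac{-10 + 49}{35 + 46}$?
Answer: $\frac{13 i}{3} \approx 4.3333 i$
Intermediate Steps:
$9 \sqrt{40 - 41} \frac{-10 + 49}{35 + 46} = 9 \sqrt{-1} \cdot \frac{39}{81} = 9 i 39 \cdot \frac{1}{81} = 9 i \frac{13}{27} = \frac{13 i}{3}$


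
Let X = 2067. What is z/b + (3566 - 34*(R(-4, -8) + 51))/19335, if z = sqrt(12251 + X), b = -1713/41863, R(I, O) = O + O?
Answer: 792/6445 - 41863*sqrt(14318)/1713 ≈ -2924.1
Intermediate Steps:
R(I, O) = 2*O
b = -1713/41863 (b = -1713*1/41863 = -1713/41863 ≈ -0.040919)
z = sqrt(14318) (z = sqrt(12251 + 2067) = sqrt(14318) ≈ 119.66)
z/b + (3566 - 34*(R(-4, -8) + 51))/19335 = sqrt(14318)/(-1713/41863) + (3566 - 34*(2*(-8) + 51))/19335 = sqrt(14318)*(-41863/1713) + (3566 - 34*(-16 + 51))*(1/19335) = -41863*sqrt(14318)/1713 + (3566 - 34*35)*(1/19335) = -41863*sqrt(14318)/1713 + (3566 - 1190)*(1/19335) = -41863*sqrt(14318)/1713 + 2376*(1/19335) = -41863*sqrt(14318)/1713 + 792/6445 = 792/6445 - 41863*sqrt(14318)/1713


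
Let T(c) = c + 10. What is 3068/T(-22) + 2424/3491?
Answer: -2670325/10473 ≈ -254.97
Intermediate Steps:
T(c) = 10 + c
3068/T(-22) + 2424/3491 = 3068/(10 - 22) + 2424/3491 = 3068/(-12) + 2424*(1/3491) = 3068*(-1/12) + 2424/3491 = -767/3 + 2424/3491 = -2670325/10473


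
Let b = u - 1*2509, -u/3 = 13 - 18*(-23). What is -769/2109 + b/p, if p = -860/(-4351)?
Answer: -3477868295/181374 ≈ -19175.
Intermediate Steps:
p = 860/4351 (p = -860*(-1/4351) = 860/4351 ≈ 0.19766)
u = -1281 (u = -3*(13 - 18*(-23)) = -3*(13 + 414) = -3*427 = -1281)
b = -3790 (b = -1281 - 1*2509 = -1281 - 2509 = -3790)
-769/2109 + b/p = -769/2109 - 3790/860/4351 = -769*1/2109 - 3790*4351/860 = -769/2109 - 1649029/86 = -3477868295/181374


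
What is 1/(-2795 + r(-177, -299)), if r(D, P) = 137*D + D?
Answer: -1/27221 ≈ -3.6736e-5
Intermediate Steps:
r(D, P) = 138*D
1/(-2795 + r(-177, -299)) = 1/(-2795 + 138*(-177)) = 1/(-2795 - 24426) = 1/(-27221) = -1/27221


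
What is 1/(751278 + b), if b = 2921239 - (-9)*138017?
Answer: 1/4914670 ≈ 2.0347e-7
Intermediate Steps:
b = 4163392 (b = 2921239 - 1*(-1242153) = 2921239 + 1242153 = 4163392)
1/(751278 + b) = 1/(751278 + 4163392) = 1/4914670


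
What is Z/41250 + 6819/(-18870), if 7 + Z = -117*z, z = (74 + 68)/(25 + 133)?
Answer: -149257363/409950750 ≈ -0.36409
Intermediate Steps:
z = 71/79 (z = 142/158 = 142*(1/158) = 71/79 ≈ 0.89873)
Z = -8860/79 (Z = -7 - 117*71/79 = -7 - 8307/79 = -8860/79 ≈ -112.15)
Z/41250 + 6819/(-18870) = -8860/79/41250 + 6819/(-18870) = -8860/79*1/41250 + 6819*(-1/18870) = -886/325875 - 2273/6290 = -149257363/409950750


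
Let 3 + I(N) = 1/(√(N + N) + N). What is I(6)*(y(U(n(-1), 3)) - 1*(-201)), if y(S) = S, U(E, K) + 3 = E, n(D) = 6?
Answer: -561 - 17*√3 ≈ -590.45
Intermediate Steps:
U(E, K) = -3 + E
I(N) = -3 + 1/(N + √2*√N) (I(N) = -3 + 1/(√(N + N) + N) = -3 + 1/(√(2*N) + N) = -3 + 1/(√2*√N + N) = -3 + 1/(N + √2*√N))
I(6)*(y(U(n(-1), 3)) - 1*(-201)) = ((1 - 3*6 - 3*√2*√6)/(6 + √2*√6))*((-3 + 6) - 1*(-201)) = ((1 - 18 - 6*√3)/(6 + 2*√3))*(3 + 201) = ((-17 - 6*√3)/(6 + 2*√3))*204 = 204*(-17 - 6*√3)/(6 + 2*√3)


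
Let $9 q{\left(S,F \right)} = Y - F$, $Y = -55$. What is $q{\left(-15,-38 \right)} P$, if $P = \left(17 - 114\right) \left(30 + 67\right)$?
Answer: $\frac{159953}{9} \approx 17773.0$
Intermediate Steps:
$q{\left(S,F \right)} = - \frac{55}{9} - \frac{F}{9}$ ($q{\left(S,F \right)} = \frac{-55 - F}{9} = - \frac{55}{9} - \frac{F}{9}$)
$P = -9409$ ($P = \left(-97\right) 97 = -9409$)
$q{\left(-15,-38 \right)} P = \left(- \frac{55}{9} - - \frac{38}{9}\right) \left(-9409\right) = \left(- \frac{55}{9} + \frac{38}{9}\right) \left(-9409\right) = \left(- \frac{17}{9}\right) \left(-9409\right) = \frac{159953}{9}$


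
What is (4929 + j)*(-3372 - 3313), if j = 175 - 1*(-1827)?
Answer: -46333735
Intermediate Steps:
j = 2002 (j = 175 + 1827 = 2002)
(4929 + j)*(-3372 - 3313) = (4929 + 2002)*(-3372 - 3313) = 6931*(-6685) = -46333735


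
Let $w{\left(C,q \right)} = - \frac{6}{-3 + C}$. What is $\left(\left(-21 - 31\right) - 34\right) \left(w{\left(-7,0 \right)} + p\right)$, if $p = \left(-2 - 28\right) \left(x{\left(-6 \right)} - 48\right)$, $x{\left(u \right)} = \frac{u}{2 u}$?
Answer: $- \frac{613008}{5} \approx -1.226 \cdot 10^{5}$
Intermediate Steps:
$x{\left(u \right)} = \frac{1}{2}$ ($x{\left(u \right)} = u \frac{1}{2 u} = \frac{1}{2}$)
$p = 1425$ ($p = \left(-2 - 28\right) \left(\frac{1}{2} - 48\right) = \left(-30\right) \left(- \frac{95}{2}\right) = 1425$)
$\left(\left(-21 - 31\right) - 34\right) \left(w{\left(-7,0 \right)} + p\right) = \left(\left(-21 - 31\right) - 34\right) \left(- \frac{6}{-3 - 7} + 1425\right) = \left(-52 - 34\right) \left(- \frac{6}{-10} + 1425\right) = - 86 \left(\left(-6\right) \left(- \frac{1}{10}\right) + 1425\right) = - 86 \left(\frac{3}{5} + 1425\right) = \left(-86\right) \frac{7128}{5} = - \frac{613008}{5}$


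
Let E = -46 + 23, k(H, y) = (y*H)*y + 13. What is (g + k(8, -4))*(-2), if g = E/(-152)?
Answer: -21455/76 ≈ -282.30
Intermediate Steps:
k(H, y) = 13 + H*y² (k(H, y) = (H*y)*y + 13 = H*y² + 13 = 13 + H*y²)
E = -23
g = 23/152 (g = -23/(-152) = -23*(-1/152) = 23/152 ≈ 0.15132)
(g + k(8, -4))*(-2) = (23/152 + (13 + 8*(-4)²))*(-2) = (23/152 + (13 + 8*16))*(-2) = (23/152 + (13 + 128))*(-2) = (23/152 + 141)*(-2) = (21455/152)*(-2) = -21455/76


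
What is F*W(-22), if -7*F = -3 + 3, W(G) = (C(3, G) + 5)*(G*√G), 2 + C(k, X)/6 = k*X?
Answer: 0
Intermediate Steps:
C(k, X) = -12 + 6*X*k (C(k, X) = -12 + 6*(k*X) = -12 + 6*(X*k) = -12 + 6*X*k)
W(G) = G^(3/2)*(-7 + 18*G) (W(G) = ((-12 + 6*G*3) + 5)*(G*√G) = ((-12 + 18*G) + 5)*G^(3/2) = (-7 + 18*G)*G^(3/2) = G^(3/2)*(-7 + 18*G))
F = 0 (F = -(-3 + 3)/7 = -⅐*0 = 0)
F*W(-22) = 0*((-22)^(3/2)*(-7 + 18*(-22))) = 0*((-22*I*√22)*(-7 - 396)) = 0*(-22*I*√22*(-403)) = 0*(8866*I*√22) = 0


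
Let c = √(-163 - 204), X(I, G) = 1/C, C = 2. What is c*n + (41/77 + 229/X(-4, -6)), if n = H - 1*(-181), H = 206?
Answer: 35307/77 + 387*I*√367 ≈ 458.53 + 7413.9*I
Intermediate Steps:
n = 387 (n = 206 - 1*(-181) = 206 + 181 = 387)
X(I, G) = ½ (X(I, G) = 1/2 = ½)
c = I*√367 (c = √(-367) = I*√367 ≈ 19.157*I)
c*n + (41/77 + 229/X(-4, -6)) = (I*√367)*387 + (41/77 + 229/(½)) = 387*I*√367 + (41*(1/77) + 229*2) = 387*I*√367 + (41/77 + 458) = 387*I*√367 + 35307/77 = 35307/77 + 387*I*√367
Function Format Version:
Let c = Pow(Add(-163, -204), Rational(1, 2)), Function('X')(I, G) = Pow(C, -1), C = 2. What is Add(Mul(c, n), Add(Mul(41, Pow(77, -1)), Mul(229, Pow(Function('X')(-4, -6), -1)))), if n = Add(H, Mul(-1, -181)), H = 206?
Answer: Add(Rational(35307, 77), Mul(387, I, Pow(367, Rational(1, 2)))) ≈ Add(458.53, Mul(7413.9, I))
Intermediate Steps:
n = 387 (n = Add(206, Mul(-1, -181)) = Add(206, 181) = 387)
Function('X')(I, G) = Rational(1, 2) (Function('X')(I, G) = Pow(2, -1) = Rational(1, 2))
c = Mul(I, Pow(367, Rational(1, 2))) (c = Pow(-367, Rational(1, 2)) = Mul(I, Pow(367, Rational(1, 2))) ≈ Mul(19.157, I))
Add(Mul(c, n), Add(Mul(41, Pow(77, -1)), Mul(229, Pow(Function('X')(-4, -6), -1)))) = Add(Mul(Mul(I, Pow(367, Rational(1, 2))), 387), Add(Mul(41, Pow(77, -1)), Mul(229, Pow(Rational(1, 2), -1)))) = Add(Mul(387, I, Pow(367, Rational(1, 2))), Add(Mul(41, Rational(1, 77)), Mul(229, 2))) = Add(Mul(387, I, Pow(367, Rational(1, 2))), Add(Rational(41, 77), 458)) = Add(Mul(387, I, Pow(367, Rational(1, 2))), Rational(35307, 77)) = Add(Rational(35307, 77), Mul(387, I, Pow(367, Rational(1, 2))))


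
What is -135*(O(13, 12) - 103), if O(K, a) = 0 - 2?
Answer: 14175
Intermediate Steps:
O(K, a) = -2
-135*(O(13, 12) - 103) = -135*(-2 - 103) = -135*(-105) = 14175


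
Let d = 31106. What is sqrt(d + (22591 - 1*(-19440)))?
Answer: sqrt(73137) ≈ 270.44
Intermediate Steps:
sqrt(d + (22591 - 1*(-19440))) = sqrt(31106 + (22591 - 1*(-19440))) = sqrt(31106 + (22591 + 19440)) = sqrt(31106 + 42031) = sqrt(73137)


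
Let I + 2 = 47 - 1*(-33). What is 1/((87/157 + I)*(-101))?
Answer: -157/1245633 ≈ -0.00012604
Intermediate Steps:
I = 78 (I = -2 + (47 - 1*(-33)) = -2 + (47 + 33) = -2 + 80 = 78)
1/((87/157 + I)*(-101)) = 1/((87/157 + 78)*(-101)) = 1/((12333/157)*(-101)) = 1/(-1245633/157) = -157/1245633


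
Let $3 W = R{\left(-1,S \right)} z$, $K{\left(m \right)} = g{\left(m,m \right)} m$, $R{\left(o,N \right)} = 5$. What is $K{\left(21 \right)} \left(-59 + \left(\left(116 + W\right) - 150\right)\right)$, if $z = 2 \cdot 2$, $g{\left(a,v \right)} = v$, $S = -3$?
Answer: $-38073$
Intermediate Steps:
$z = 4$
$K{\left(m \right)} = m^{2}$ ($K{\left(m \right)} = m m = m^{2}$)
$W = \frac{20}{3}$ ($W = \frac{5 \cdot 4}{3} = \frac{1}{3} \cdot 20 = \frac{20}{3} \approx 6.6667$)
$K{\left(21 \right)} \left(-59 + \left(\left(116 + W\right) - 150\right)\right) = 21^{2} \left(-59 + \left(\left(116 + \frac{20}{3}\right) - 150\right)\right) = 441 \left(-59 + \left(\frac{368}{3} - 150\right)\right) = 441 \left(-59 - \frac{82}{3}\right) = 441 \left(- \frac{259}{3}\right) = -38073$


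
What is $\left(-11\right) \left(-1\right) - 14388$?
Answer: $-14377$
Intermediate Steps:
$\left(-11\right) \left(-1\right) - 14388 = 11 - 14388 = -14377$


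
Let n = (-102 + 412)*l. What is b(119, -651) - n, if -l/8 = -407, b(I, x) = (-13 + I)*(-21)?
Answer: -1011586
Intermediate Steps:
b(I, x) = 273 - 21*I
l = 3256 (l = -8*(-407) = 3256)
n = 1009360 (n = (-102 + 412)*3256 = 310*3256 = 1009360)
b(119, -651) - n = (273 - 21*119) - 1*1009360 = (273 - 2499) - 1009360 = -2226 - 1009360 = -1011586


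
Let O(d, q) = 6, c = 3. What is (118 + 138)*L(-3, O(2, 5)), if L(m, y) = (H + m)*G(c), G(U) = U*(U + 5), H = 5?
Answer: 12288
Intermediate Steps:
G(U) = U*(5 + U)
L(m, y) = 120 + 24*m (L(m, y) = (5 + m)*(3*(5 + 3)) = (5 + m)*(3*8) = (5 + m)*24 = 120 + 24*m)
(118 + 138)*L(-3, O(2, 5)) = (118 + 138)*(120 + 24*(-3)) = 256*(120 - 72) = 256*48 = 12288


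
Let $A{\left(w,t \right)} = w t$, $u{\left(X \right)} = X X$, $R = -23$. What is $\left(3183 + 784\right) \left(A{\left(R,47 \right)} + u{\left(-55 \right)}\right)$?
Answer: $7711848$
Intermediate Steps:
$u{\left(X \right)} = X^{2}$
$A{\left(w,t \right)} = t w$
$\left(3183 + 784\right) \left(A{\left(R,47 \right)} + u{\left(-55 \right)}\right) = \left(3183 + 784\right) \left(47 \left(-23\right) + \left(-55\right)^{2}\right) = 3967 \left(-1081 + 3025\right) = 3967 \cdot 1944 = 7711848$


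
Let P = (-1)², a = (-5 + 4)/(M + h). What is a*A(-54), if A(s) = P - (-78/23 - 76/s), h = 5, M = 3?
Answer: -1853/4968 ≈ -0.37299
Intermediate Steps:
a = -⅛ (a = (-5 + 4)/(3 + 5) = -1/8 = -1*⅛ = -⅛ ≈ -0.12500)
P = 1
A(s) = 101/23 + 76/s (A(s) = 1 - (-78/23 - 76/s) = 1 + (78/23 + 76/s) = 101/23 + 76/s)
a*A(-54) = -(101/23 + 76/(-54))/8 = -(101/23 + 76*(-1/54))/8 = -(101/23 - 38/27)/8 = -⅛*1853/621 = -1853/4968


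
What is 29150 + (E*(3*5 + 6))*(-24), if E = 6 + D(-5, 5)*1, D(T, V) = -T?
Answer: 23606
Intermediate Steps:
E = 11 (E = 6 - 1*(-5)*1 = 6 + 5*1 = 6 + 5 = 11)
29150 + (E*(3*5 + 6))*(-24) = 29150 + (11*(3*5 + 6))*(-24) = 29150 + (11*(15 + 6))*(-24) = 29150 + (11*21)*(-24) = 29150 + 231*(-24) = 29150 - 5544 = 23606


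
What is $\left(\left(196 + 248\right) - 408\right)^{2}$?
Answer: $1296$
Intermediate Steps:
$\left(\left(196 + 248\right) - 408\right)^{2} = \left(444 - 408\right)^{2} = 36^{2} = 1296$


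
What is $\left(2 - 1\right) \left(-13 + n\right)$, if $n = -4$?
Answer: $-17$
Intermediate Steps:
$\left(2 - 1\right) \left(-13 + n\right) = \left(2 - 1\right) \left(-13 - 4\right) = 1 \left(-17\right) = -17$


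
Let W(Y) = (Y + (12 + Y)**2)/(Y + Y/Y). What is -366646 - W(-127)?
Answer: -7697383/21 ≈ -3.6654e+5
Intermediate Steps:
W(Y) = (Y + (12 + Y)**2)/(1 + Y) (W(Y) = (Y + (12 + Y)**2)/(Y + 1) = (Y + (12 + Y)**2)/(1 + Y))
-366646 - W(-127) = -366646 - (-127 + (12 - 127)**2)/(1 - 127) = -366646 - (-127 + (-115)**2)/(-126) = -366646 - (-1)*(-127 + 13225)/126 = -366646 - (-1)*13098/126 = -366646 - 1*(-2183/21) = -366646 + 2183/21 = -7697383/21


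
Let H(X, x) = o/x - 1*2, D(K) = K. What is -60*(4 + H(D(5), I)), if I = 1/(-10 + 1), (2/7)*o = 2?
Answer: 3660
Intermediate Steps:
o = 7 (o = (7/2)*2 = 7)
I = -⅑ (I = 1/(-9) = -⅑ ≈ -0.11111)
H(X, x) = -2 + 7/x (H(X, x) = 7/x - 1*2 = 7/x - 2 = -2 + 7/x)
-60*(4 + H(D(5), I)) = -60*(4 + (-2 + 7/(-⅑))) = -60*(4 + (-2 + 7*(-9))) = -60*(4 + (-2 - 63)) = -60*(4 - 65) = -60*(-61) = 3660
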